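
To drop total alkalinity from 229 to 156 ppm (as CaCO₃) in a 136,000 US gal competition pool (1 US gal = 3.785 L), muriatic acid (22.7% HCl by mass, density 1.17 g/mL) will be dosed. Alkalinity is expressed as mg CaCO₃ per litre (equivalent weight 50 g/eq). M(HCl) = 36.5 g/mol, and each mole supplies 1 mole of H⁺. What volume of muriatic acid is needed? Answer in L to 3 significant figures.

103 L

Volume: 136,000 US gal × 3.785 L/gal = 514,760 L.
Alkalinity to neutralize: (229 − 156) = 73 mg/L as CaCO₃ × 514,760 L = 37,580 g as CaCO₃.
Equivalents of H⁺ required: 37,580 ÷ 50 g/eq = 751.5 eq = 751.5 mol HCl.
Mass of HCl: 751.5 × 36.5 = 27,430 g.
Mass of 22.7% solution: 27,430 / 0.227 = 120,800 g.
Volume: 120,800 g ÷ 1.17 g/mL = 103,300 mL.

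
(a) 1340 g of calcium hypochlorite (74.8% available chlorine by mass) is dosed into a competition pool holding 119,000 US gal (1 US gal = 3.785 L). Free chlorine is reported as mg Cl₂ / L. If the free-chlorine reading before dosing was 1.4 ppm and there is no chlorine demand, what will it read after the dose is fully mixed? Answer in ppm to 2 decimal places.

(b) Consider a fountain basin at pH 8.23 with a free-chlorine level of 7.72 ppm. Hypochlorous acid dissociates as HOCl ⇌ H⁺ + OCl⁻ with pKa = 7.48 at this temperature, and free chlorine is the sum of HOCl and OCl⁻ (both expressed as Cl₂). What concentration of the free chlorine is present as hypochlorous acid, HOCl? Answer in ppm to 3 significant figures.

(a) 3.63 ppm; (b) 1.17 ppm

(a) Volume: 119,000 US gal × 3.785 L/gal = 450,415 L.
(a) Available chlorine delivered: 1340 g × 0.748 = 1002 g as Cl₂.
(a) Concentration rise: 1002 g / 450,415 L = 2.225 mg/L = 2.23 ppm.
(a) Final FC: 1.4 + 2.23 = 3.63 ppm.

(b) [OCl⁻]/[HOCl] = 10^(pH − pKa) = 10^(8.23 − 7.48) = 10^0.75 = 5.623.
(b) Fraction as HOCl = 1 / (1 + 5.623) = 0.151.
(b) HOCl = 0.151 × 7.72 ppm = 1.166 ppm.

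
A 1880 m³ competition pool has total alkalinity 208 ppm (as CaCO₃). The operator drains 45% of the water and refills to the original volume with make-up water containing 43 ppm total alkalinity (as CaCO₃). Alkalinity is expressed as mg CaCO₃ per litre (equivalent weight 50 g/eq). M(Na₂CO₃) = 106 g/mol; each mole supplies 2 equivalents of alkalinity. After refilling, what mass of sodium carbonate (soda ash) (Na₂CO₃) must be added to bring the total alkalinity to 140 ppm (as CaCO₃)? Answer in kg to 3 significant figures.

Volume: 1880 m³ = 1,880,000 L.
After draining 45% and refilling: 208 × 0.55 + 43 × 0.45 = 133.75 ppm.
Deficit to target: 140 − 133.75 = 6.25 mg/L.
As CaCO₃: 6.25 mg/L × 1,880,000 L = 11,750 g; ÷ 50 g/eq ÷ 2 = 117.5 mol Na₂CO₃.
Mass: 117.5 × 106 = 12,460 g.

12.5 kg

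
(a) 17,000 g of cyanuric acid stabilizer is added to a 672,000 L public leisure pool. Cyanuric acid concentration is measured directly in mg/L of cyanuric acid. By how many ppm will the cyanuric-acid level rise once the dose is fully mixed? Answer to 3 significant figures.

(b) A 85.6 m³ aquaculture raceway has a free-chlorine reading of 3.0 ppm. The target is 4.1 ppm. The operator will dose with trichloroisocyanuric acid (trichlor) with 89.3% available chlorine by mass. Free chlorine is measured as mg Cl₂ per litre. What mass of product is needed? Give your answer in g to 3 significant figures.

(a) Rise: 17,000 g / 672,000 L × 1000 = 25.3 mg/L.

(b) Volume: 85.6 m³ = 85,600 L.
(b) Chlorine deficit: 4.1 − 3.0 = 1.1 ppm = 1.1 mg/L as Cl₂.
(b) Cl₂ equivalent needed: 1.1 mg/L × 85,600 L = 94,160 mg = 94.16 g.
(b) Product at 89.3% available chlorine: 94.16 / 0.893 = 105.4 g.

(a) 25.3 ppm; (b) 105 g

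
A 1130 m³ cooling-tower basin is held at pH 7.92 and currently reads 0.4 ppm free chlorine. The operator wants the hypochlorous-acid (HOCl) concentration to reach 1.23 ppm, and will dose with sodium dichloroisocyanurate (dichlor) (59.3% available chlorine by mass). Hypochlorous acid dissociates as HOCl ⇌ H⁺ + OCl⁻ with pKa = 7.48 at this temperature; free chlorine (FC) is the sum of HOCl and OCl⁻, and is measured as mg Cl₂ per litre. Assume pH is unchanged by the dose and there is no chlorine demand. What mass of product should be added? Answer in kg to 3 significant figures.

8.04 kg

Volume: 1130 m³ = 1,130,000 L.
[OCl⁻]/[HOCl] = 10^(pH − pKa) = 10^(7.92 − 7.48) = 2.754; fraction as HOCl = 1/(1 + 2.754) = 0.2664.
Free chlorine required for 1.23 ppm HOCl: 1.23 / 0.2664 = 4.618 ppm.
FC to add: 4.618 − 0.4 = 4.218 mg/L as Cl₂.
Cl₂ equivalent: 4.218 mg/L × 1,130,000 L = 4766 g.
Product at 59.3% available Cl: 4766 / 0.593 = 8037 g.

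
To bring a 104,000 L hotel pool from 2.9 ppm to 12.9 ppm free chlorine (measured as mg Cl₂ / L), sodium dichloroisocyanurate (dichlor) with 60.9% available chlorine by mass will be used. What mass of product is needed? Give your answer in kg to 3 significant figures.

1.71 kg

Chlorine deficit: 12.9 − 2.9 = 10 ppm = 10 mg/L as Cl₂.
Cl₂ equivalent needed: 10 mg/L × 104,000 L = 1,040,000 mg = 1040 g.
Product at 60.9% available chlorine: 1040 / 0.609 = 1708 g.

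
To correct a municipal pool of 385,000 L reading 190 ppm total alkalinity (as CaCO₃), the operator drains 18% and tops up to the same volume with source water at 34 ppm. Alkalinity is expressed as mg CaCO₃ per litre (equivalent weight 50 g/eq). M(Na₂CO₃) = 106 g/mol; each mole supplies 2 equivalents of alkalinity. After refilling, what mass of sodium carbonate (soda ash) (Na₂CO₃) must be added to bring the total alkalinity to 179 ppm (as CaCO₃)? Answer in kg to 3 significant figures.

6.97 kg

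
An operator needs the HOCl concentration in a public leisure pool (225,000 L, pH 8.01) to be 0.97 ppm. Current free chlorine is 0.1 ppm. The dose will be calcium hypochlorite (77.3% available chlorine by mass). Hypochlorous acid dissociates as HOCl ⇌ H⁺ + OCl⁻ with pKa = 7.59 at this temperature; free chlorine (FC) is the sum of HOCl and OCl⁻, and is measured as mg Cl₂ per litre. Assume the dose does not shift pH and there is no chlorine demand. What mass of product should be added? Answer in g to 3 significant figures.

996 g

[OCl⁻]/[HOCl] = 10^(pH − pKa) = 10^(8.01 − 7.59) = 2.63; fraction as HOCl = 1/(1 + 2.63) = 0.2755.
Free chlorine required for 0.97 ppm HOCl: 0.97 / 0.2755 = 3.521 ppm.
FC to add: 3.521 − 0.1 = 3.421 mg/L as Cl₂.
Cl₂ equivalent: 3.421 mg/L × 225,000 L = 769.8 g.
Product at 77.3% available Cl: 769.8 / 0.773 = 995.9 g.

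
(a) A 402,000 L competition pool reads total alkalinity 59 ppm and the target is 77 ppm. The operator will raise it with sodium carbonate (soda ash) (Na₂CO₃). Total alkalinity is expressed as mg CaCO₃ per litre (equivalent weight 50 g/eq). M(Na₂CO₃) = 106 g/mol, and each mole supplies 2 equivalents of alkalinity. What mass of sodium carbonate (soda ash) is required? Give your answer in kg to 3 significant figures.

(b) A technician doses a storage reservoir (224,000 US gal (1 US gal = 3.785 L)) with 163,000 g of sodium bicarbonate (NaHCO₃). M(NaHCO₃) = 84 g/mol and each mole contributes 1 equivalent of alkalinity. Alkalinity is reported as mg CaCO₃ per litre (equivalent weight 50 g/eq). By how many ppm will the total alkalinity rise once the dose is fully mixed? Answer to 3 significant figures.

(a) 7.67 kg; (b) 114 ppm

(a) Alkalinity to add: (77 − 59) = 18 mg/L as CaCO₃ × 402,000 L = 7236 g as CaCO₃.
(a) Equivalents: 7236 g ÷ 50 g/eq = 144.7 eq.
(a) Each mole of Na₂CO₃ supplies 2 eq, so 144.7 / 2 = 72.36 mol.
(a) Mass: 72.36 mol × 106 g/mol = 7670 g.

(b) Volume: 224,000 US gal × 3.785 L/gal = 847,840 L.
(b) Moles of NaHCO₃: 163,000 g ÷ 84 g/mol = 1940 mol → 1940 eq of alkalinity.
(b) As CaCO₃: 1940 eq × 50 g/eq = 97,020 g.
(b) Rise: 97,020 g / 847,840 L × 1000 = 114.4 mg/L.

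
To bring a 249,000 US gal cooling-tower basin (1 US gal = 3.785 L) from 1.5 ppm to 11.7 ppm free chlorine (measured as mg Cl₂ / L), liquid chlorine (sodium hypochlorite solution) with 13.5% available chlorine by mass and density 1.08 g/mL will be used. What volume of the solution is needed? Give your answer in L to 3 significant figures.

65.9 L

Volume: 249,000 US gal × 3.785 L/gal = 942,465 L.
Chlorine deficit: 11.7 − 1.5 = 10.2 ppm = 10.2 mg/L as Cl₂.
Cl₂ equivalent needed: 10.2 mg/L × 942,465 L = 9,613,000 mg = 9613 g.
Product at 13.5% available chlorine: 9613 / 0.135 = 71,210 g.
Volume at density 1.08 g/mL: 71,210 g ÷ 1.08 g/mL = 65,930 mL.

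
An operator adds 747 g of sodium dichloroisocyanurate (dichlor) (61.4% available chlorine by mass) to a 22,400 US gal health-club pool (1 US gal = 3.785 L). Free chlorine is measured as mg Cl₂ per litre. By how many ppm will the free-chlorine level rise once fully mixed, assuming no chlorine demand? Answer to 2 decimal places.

5.41 ppm

Volume: 22,400 US gal × 3.785 L/gal = 84,784 L.
Available chlorine delivered: 747 g × 0.614 = 458.7 g as Cl₂.
Concentration rise: 458.7 g / 84,784 L = 5.41 mg/L = 5.41 ppm.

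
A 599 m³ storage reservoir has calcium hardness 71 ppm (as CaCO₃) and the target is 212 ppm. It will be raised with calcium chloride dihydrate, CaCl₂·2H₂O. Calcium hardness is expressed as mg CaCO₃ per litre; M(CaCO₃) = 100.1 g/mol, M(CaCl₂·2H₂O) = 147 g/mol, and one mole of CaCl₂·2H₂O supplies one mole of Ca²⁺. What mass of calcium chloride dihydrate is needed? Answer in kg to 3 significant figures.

Volume: 599 m³ = 599,000 L.
Hardness to add: (212 − 71) = 141 mg/L as CaCO₃ × 599,000 L = 84,460 g as CaCO₃.
Moles of Ca²⁺ (1 mol Ca²⁺ ≡ 1 mol CaCO₃): 84,460 / 100.1 g/mol = 843.7 mol.
Mass of CaCl₂·2H₂O: 843.7 × 147 = 124,000 g.

124 kg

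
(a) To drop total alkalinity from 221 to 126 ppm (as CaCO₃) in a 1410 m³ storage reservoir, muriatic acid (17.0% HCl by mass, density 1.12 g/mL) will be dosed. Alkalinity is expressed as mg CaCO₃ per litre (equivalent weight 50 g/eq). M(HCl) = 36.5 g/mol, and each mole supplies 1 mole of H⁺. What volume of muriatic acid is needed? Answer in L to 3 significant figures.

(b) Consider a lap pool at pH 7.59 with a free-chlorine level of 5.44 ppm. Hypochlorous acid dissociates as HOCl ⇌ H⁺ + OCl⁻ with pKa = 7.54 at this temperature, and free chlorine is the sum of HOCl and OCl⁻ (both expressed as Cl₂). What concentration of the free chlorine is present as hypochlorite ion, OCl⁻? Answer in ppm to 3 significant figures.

(a) 514 L; (b) 2.88 ppm

(a) Volume: 1410 m³ = 1,410,000 L.
(a) Alkalinity to neutralize: (221 − 126) = 95 mg/L as CaCO₃ × 1,410,000 L = 134,000 g as CaCO₃.
(a) Equivalents of H⁺ required: 134,000 ÷ 50 g/eq = 2679 eq = 2679 mol HCl.
(a) Mass of HCl: 2679 × 36.5 = 97,780 g.
(a) Mass of 17.0% solution: 97,780 / 0.17 = 575,200 g.
(a) Volume: 575,200 g ÷ 1.12 g/mL = 513,600 mL.

(b) [OCl⁻]/[HOCl] = 10^(pH − pKa) = 10^(7.59 − 7.54) = 10^0.05 = 1.122.
(b) Fraction as HOCl = 1 / (1 + 1.122) = 0.4712.
(b) OCl⁻ = (1 − 0.4712) × 5.44 ppm = 2.876 ppm.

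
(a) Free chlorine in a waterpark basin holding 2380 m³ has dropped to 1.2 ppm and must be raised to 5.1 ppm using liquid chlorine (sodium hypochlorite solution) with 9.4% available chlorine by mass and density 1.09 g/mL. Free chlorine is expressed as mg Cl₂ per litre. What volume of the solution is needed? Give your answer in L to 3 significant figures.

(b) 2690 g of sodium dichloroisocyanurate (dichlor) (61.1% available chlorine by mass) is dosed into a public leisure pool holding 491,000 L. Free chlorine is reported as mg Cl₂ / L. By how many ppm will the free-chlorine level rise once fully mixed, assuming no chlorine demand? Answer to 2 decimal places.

(a) Volume: 2380 m³ = 2,380,000 L.
(a) Chlorine deficit: 5.1 − 1.2 = 3.9 ppm = 3.9 mg/L as Cl₂.
(a) Cl₂ equivalent needed: 3.9 mg/L × 2,380,000 L = 9,282,000 mg = 9282 g.
(a) Product at 9.4% available chlorine: 9282 / 0.094 = 98,740 g.
(a) Volume at density 1.09 g/mL: 98,740 g ÷ 1.09 g/mL = 90,590 mL.

(b) Available chlorine delivered: 2690 g × 0.611 = 1644 g as Cl₂.
(b) Concentration rise: 1644 g / 491,000 L = 3.347 mg/L = 3.35 ppm.

(a) 90.6 L; (b) 3.35 ppm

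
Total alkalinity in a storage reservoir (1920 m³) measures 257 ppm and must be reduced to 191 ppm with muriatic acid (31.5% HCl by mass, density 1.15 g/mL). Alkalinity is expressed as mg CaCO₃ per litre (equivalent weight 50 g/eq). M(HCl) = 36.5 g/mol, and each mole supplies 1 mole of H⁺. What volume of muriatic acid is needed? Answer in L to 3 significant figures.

Volume: 1920 m³ = 1,920,000 L.
Alkalinity to neutralize: (257 − 191) = 66 mg/L as CaCO₃ × 1,920,000 L = 126,700 g as CaCO₃.
Equivalents of H⁺ required: 126,700 ÷ 50 g/eq = 2534 eq = 2534 mol HCl.
Mass of HCl: 2534 × 36.5 = 92,510 g.
Mass of 31.5% solution: 92,510 / 0.315 = 293,700 g.
Volume: 293,700 g ÷ 1.15 g/mL = 255,400 mL.

255 L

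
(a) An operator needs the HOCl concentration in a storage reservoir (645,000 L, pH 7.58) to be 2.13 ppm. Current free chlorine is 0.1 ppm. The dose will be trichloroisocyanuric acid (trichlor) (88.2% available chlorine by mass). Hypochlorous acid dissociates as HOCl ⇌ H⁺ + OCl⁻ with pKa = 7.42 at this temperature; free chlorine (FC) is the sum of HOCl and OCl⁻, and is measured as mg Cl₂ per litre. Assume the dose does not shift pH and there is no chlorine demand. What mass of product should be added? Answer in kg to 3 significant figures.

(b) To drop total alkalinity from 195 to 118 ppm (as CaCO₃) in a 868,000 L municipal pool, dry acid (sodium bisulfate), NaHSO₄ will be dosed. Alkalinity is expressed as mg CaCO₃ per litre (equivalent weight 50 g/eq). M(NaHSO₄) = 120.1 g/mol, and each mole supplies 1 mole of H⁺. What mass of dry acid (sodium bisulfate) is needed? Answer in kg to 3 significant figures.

(a) 3.74 kg; (b) 161 kg

(a) [OCl⁻]/[HOCl] = 10^(pH − pKa) = 10^(7.58 − 7.42) = 1.445; fraction as HOCl = 1/(1 + 1.445) = 0.4089.
(a) Free chlorine required for 2.13 ppm HOCl: 2.13 / 0.4089 = 5.209 ppm.
(a) FC to add: 5.209 − 0.1 = 5.109 mg/L as Cl₂.
(a) Cl₂ equivalent: 5.109 mg/L × 645,000 L = 3295 g.
(a) Product at 88.2% available Cl: 3295 / 0.882 = 3736 g.

(b) Alkalinity to neutralize: (195 − 118) = 77 mg/L as CaCO₃ × 868,000 L = 66,840 g as CaCO₃.
(b) Equivalents of H⁺ required: 66,840 ÷ 50 g/eq = 1337 eq = 1337 mol NaHSO₄.
(b) Mass of NaHSO₄: 1337 × 120.1 = 160,500 g.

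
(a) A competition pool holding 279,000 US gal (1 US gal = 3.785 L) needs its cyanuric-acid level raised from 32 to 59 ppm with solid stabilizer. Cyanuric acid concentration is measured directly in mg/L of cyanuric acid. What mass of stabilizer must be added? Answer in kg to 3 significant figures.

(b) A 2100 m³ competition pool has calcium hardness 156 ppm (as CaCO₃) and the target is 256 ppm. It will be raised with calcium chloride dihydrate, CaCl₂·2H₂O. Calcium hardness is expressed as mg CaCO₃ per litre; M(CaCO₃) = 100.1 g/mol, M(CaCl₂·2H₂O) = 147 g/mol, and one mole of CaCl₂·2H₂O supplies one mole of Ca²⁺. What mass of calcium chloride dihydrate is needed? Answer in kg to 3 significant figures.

(a) Volume: 279,000 US gal × 3.785 L/gal = 1,056,015 L.
(a) CYA to add: (59 − 32) = 27 mg/L × 1,056,015 L = 28,510 g cyanuric acid.

(b) Volume: 2100 m³ = 2,100,000 L.
(b) Hardness to add: (256 − 156) = 100 mg/L as CaCO₃ × 2,100,000 L = 210,000 g as CaCO₃.
(b) Moles of Ca²⁺ (1 mol Ca²⁺ ≡ 1 mol CaCO₃): 210,000 / 100.1 g/mol = 2098 mol.
(b) Mass of CaCl₂·2H₂O: 2098 × 147 = 308,400 g.

(a) 28.5 kg; (b) 308 kg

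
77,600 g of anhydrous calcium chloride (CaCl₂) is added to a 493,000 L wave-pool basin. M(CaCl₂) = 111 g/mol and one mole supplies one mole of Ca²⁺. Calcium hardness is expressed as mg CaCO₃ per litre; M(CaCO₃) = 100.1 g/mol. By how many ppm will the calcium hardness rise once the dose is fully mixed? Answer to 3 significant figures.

Moles of Ca²⁺: 77,600 g ÷ 111 g/mol = 699.1 mol.
As CaCO₃: 699.1 mol × 100.1 g/mol = 69,980 g.
Rise: 69,980 g / 493,000 L × 1000 = 141.9 mg/L.

142 ppm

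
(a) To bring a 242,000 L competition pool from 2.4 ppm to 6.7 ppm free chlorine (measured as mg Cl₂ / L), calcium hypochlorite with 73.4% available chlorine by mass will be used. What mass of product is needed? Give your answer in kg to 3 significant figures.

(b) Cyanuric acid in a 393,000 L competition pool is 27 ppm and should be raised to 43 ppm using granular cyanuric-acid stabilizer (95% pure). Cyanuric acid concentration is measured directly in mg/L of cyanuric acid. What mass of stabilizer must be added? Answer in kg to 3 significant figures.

(a) 1.42 kg; (b) 6.62 kg

(a) Chlorine deficit: 6.7 − 2.4 = 4.3 ppm = 4.3 mg/L as Cl₂.
(a) Cl₂ equivalent needed: 4.3 mg/L × 242,000 L = 1,041,000 mg = 1041 g.
(a) Product at 73.4% available chlorine: 1041 / 0.734 = 1418 g.

(b) CYA to add: (43 − 27) = 16 mg/L × 393,000 L = 6288 g cyanuric acid.
(b) At 95% purity: 6288 / 0.95 = 6619 g product.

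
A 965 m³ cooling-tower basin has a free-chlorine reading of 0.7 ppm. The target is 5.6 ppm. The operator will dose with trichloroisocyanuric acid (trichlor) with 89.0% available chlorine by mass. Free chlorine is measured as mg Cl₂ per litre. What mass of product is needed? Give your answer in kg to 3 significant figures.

Volume: 965 m³ = 965,000 L.
Chlorine deficit: 5.6 − 0.7 = 4.9 ppm = 4.9 mg/L as Cl₂.
Cl₂ equivalent needed: 4.9 mg/L × 965,000 L = 4,728,000 mg = 4728 g.
Product at 89.0% available chlorine: 4728 / 0.89 = 5313 g.

5.31 kg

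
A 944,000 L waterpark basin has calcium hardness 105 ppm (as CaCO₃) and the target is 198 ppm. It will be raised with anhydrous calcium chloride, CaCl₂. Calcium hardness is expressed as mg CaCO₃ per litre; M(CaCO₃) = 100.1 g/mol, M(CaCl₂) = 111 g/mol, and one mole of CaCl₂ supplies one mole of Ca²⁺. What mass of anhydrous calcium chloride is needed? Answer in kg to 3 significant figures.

97.4 kg

Hardness to add: (198 − 105) = 93 mg/L as CaCO₃ × 944,000 L = 87,790 g as CaCO₃.
Moles of Ca²⁺ (1 mol Ca²⁺ ≡ 1 mol CaCO₃): 87,790 / 100.1 g/mol = 877 mol.
Mass of CaCl₂: 877 × 111 = 97,350 g.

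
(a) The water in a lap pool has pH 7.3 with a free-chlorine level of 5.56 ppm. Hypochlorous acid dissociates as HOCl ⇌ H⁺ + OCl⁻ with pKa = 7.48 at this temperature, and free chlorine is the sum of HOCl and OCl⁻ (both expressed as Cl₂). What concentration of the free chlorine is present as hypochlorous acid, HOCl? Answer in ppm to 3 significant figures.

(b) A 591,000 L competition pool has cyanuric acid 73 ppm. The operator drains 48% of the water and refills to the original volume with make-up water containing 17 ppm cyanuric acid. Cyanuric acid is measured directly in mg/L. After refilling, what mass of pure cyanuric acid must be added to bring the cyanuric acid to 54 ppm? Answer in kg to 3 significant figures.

(a) [OCl⁻]/[HOCl] = 10^(pH − pKa) = 10^(7.3 − 7.48) = 10^-0.18 = 0.6607.
(a) Fraction as HOCl = 1 / (1 + 0.6607) = 0.6022.
(a) HOCl = 0.6022 × 5.56 ppm = 3.348 ppm.

(b) After draining 48% and refilling: 73 × 0.52 + 17 × 0.48 = 46.12 ppm.
(b) Deficit to target: 54 − 46.12 = 7.88 mg/L.
(b) Mass: 7.88 mg/L × 591,000 L = 4657 g cyanuric acid.

(a) 3.35 ppm; (b) 4.66 kg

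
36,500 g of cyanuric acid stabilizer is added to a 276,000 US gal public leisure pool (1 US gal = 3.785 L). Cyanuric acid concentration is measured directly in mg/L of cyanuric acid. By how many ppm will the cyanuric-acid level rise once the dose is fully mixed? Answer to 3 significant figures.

Volume: 276,000 US gal × 3.785 L/gal = 1,044,660 L.
Rise: 36,500 g / 1,044,660 L × 1000 = 34.94 mg/L.

34.9 ppm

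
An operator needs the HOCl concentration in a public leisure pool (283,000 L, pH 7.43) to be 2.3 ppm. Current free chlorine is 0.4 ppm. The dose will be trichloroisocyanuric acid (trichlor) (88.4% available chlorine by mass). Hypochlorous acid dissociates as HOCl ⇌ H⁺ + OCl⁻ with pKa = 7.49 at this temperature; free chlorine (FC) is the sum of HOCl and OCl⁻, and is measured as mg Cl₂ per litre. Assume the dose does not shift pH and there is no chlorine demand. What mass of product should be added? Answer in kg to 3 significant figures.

1.25 kg

[OCl⁻]/[HOCl] = 10^(pH − pKa) = 10^(7.43 − 7.49) = 0.871; fraction as HOCl = 1/(1 + 0.871) = 0.5345.
Free chlorine required for 2.3 ppm HOCl: 2.3 / 0.5345 = 4.303 ppm.
FC to add: 4.303 − 0.4 = 3.903 mg/L as Cl₂.
Cl₂ equivalent: 3.903 mg/L × 283,000 L = 1105 g.
Product at 88.4% available Cl: 1105 / 0.884 = 1250 g.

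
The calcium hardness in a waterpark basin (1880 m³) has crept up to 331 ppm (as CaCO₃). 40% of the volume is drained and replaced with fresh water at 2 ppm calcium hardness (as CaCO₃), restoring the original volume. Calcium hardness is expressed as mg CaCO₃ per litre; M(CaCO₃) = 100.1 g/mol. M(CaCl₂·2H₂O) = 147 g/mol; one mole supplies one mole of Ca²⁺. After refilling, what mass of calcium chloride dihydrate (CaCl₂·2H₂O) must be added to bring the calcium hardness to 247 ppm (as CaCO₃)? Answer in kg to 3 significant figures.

131 kg

Volume: 1880 m³ = 1,880,000 L.
After draining 40% and refilling: 331 × 0.60 + 2 × 0.40 = 199.4 ppm.
Deficit to target: 247 − 199.4 = 47.6 mg/L.
As CaCO₃: 47.6 mg/L × 1,880,000 L = 89,490 g; ÷ 100.1 = 894 mol Ca²⁺.
Mass: 894 × 147 = 131,400 g.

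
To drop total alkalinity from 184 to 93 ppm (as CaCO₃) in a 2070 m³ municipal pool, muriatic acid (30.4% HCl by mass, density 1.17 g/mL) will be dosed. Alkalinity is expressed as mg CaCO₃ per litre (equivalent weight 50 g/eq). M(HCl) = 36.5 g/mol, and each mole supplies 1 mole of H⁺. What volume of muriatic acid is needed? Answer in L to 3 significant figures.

Volume: 2070 m³ = 2,070,000 L.
Alkalinity to neutralize: (184 − 93) = 91 mg/L as CaCO₃ × 2,070,000 L = 188,400 g as CaCO₃.
Equivalents of H⁺ required: 188,400 ÷ 50 g/eq = 3767 eq = 3767 mol HCl.
Mass of HCl: 3767 × 36.5 = 137,500 g.
Mass of 30.4% solution: 137,500 / 0.304 = 452,300 g.
Volume: 452,300 g ÷ 1.17 g/mL = 386,600 mL.

387 L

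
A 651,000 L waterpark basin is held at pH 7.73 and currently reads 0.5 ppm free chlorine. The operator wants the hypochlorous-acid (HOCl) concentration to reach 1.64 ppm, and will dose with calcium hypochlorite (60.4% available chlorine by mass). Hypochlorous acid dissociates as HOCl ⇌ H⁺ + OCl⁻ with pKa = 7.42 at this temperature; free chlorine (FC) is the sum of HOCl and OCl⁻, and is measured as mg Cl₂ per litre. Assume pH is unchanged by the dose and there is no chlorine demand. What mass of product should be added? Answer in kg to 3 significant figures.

[OCl⁻]/[HOCl] = 10^(pH − pKa) = 10^(7.73 − 7.42) = 2.042; fraction as HOCl = 1/(1 + 2.042) = 0.3288.
Free chlorine required for 1.64 ppm HOCl: 1.64 / 0.3288 = 4.988 ppm.
FC to add: 4.988 − 0.5 = 4.488 mg/L as Cl₂.
Cl₂ equivalent: 4.488 mg/L × 651,000 L = 2922 g.
Product at 60.4% available Cl: 2922 / 0.604 = 4838 g.

4.84 kg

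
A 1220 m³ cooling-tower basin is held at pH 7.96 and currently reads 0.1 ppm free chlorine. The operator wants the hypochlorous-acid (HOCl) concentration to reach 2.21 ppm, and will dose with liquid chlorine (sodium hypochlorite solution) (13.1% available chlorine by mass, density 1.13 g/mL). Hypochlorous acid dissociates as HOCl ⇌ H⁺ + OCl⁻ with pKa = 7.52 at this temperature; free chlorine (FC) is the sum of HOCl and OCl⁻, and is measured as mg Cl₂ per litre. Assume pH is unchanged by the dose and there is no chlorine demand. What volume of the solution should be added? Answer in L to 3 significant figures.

Volume: 1220 m³ = 1,220,000 L.
[OCl⁻]/[HOCl] = 10^(pH − pKa) = 10^(7.96 − 7.52) = 2.754; fraction as HOCl = 1/(1 + 2.754) = 0.2664.
Free chlorine required for 2.21 ppm HOCl: 2.21 / 0.2664 = 8.297 ppm.
FC to add: 8.297 − 0.1 = 8.197 mg/L as Cl₂.
Cl₂ equivalent: 8.197 mg/L × 1,220,000 L = 10,000 g.
Product at 13.1% available Cl: 10,000 / 0.131 = 76,340 g.
Volume: 76,340 g ÷ 1.13 g/mL = 67,550 mL.

67.6 L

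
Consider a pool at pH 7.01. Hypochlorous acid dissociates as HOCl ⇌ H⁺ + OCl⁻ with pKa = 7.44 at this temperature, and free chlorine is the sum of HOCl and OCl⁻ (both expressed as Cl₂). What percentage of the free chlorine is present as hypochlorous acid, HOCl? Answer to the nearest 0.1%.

[OCl⁻]/[HOCl] = 10^(pH − pKa) = 10^(7.01 − 7.44) = 10^-0.43 = 0.3715.
Fraction as HOCl = 1 / (1 + 0.3715) = 0.7291.

72.9%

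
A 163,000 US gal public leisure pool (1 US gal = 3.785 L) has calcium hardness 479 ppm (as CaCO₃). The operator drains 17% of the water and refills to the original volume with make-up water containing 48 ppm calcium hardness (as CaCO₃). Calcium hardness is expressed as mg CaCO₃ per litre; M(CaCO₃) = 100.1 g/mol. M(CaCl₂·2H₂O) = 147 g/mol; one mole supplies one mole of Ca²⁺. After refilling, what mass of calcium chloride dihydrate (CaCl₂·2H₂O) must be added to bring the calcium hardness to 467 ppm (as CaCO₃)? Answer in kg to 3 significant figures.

55.5 kg

Volume: 163,000 US gal × 3.785 L/gal = 616,955 L.
After draining 17% and refilling: 479 × 0.83 + 48 × 0.17 = 405.73 ppm.
Deficit to target: 467 − 405.73 = 61.27 mg/L.
As CaCO₃: 61.27 mg/L × 616,955 L = 37,800 g; ÷ 100.1 = 377.6 mol Ca²⁺.
Mass: 377.6 × 147 = 55,510 g.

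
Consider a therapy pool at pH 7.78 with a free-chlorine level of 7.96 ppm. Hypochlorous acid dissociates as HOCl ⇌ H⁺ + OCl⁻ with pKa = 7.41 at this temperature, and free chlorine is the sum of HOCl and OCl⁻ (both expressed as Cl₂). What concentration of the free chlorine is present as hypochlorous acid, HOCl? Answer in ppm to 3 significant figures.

2.38 ppm

[OCl⁻]/[HOCl] = 10^(pH − pKa) = 10^(7.78 − 7.41) = 10^0.37 = 2.344.
Fraction as HOCl = 1 / (1 + 2.344) = 0.299.
HOCl = 0.299 × 7.96 ppm = 2.38 ppm.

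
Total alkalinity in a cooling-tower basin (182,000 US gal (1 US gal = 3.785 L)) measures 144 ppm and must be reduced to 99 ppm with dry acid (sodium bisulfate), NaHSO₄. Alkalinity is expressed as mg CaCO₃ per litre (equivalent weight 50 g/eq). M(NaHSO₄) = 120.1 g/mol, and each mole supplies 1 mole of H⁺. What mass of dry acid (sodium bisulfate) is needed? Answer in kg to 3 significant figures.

74.5 kg

Volume: 182,000 US gal × 3.785 L/gal = 688,870 L.
Alkalinity to neutralize: (144 − 99) = 45 mg/L as CaCO₃ × 688,870 L = 31,000 g as CaCO₃.
Equivalents of H⁺ required: 31,000 ÷ 50 g/eq = 620 eq = 620 mol NaHSO₄.
Mass of NaHSO₄: 620 × 120.1 = 74,460 g.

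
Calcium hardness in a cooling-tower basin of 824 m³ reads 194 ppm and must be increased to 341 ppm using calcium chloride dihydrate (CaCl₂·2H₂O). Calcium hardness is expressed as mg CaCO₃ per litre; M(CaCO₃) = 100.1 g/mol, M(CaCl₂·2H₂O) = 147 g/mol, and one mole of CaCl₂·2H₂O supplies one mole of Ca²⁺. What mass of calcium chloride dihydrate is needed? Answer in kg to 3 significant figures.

Volume: 824 m³ = 824,000 L.
Hardness to add: (341 − 194) = 147 mg/L as CaCO₃ × 824,000 L = 121,100 g as CaCO₃.
Moles of Ca²⁺ (1 mol Ca²⁺ ≡ 1 mol CaCO₃): 121,100 / 100.1 g/mol = 1210 mol.
Mass of CaCl₂·2H₂O: 1210 × 147 = 177,900 g.

178 kg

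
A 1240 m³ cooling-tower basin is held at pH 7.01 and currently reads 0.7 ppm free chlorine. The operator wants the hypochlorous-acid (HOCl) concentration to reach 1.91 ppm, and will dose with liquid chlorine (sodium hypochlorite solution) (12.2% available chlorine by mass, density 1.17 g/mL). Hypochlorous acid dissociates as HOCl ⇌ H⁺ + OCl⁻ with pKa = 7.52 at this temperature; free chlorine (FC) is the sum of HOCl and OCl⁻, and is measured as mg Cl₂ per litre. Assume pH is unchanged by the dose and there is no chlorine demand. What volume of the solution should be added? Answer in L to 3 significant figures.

15.6 L

Volume: 1240 m³ = 1,240,000 L.
[OCl⁻]/[HOCl] = 10^(pH − pKa) = 10^(7.01 − 7.52) = 0.309; fraction as HOCl = 1/(1 + 0.309) = 0.7639.
Free chlorine required for 1.91 ppm HOCl: 1.91 / 0.7639 = 2.5 ppm.
FC to add: 2.5 − 0.7 = 1.8 mg/L as Cl₂.
Cl₂ equivalent: 1.8 mg/L × 1,240,000 L = 2232 g.
Product at 12.2% available Cl: 2232 / 0.122 = 18,300 g.
Volume: 18,300 g ÷ 1.17 g/mL = 15,640 mL.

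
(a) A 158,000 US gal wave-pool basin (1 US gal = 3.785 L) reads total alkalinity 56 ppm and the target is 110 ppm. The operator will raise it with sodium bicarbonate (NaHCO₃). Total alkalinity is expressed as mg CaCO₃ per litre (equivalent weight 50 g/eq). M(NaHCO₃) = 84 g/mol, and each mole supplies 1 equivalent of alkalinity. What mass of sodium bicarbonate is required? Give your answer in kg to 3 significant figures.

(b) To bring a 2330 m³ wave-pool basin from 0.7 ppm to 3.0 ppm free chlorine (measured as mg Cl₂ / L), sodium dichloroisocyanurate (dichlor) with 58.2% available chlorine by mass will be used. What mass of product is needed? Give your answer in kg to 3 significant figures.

(a) Volume: 158,000 US gal × 3.785 L/gal = 598,030 L.
(a) Alkalinity to add: (110 − 56) = 54 mg/L as CaCO₃ × 598,030 L = 32,290 g as CaCO₃.
(a) Equivalents: 32,290 g ÷ 50 g/eq = 645.9 eq.
(a) NaHCO₃ supplies 1 eq per mole → 645.9 mol.
(a) Mass: 645.9 mol × 84 g/mol = 54,250 g.

(b) Volume: 2330 m³ = 2,330,000 L.
(b) Chlorine deficit: 3.0 − 0.7 = 2.3 ppm = 2.3 mg/L as Cl₂.
(b) Cl₂ equivalent needed: 2.3 mg/L × 2,330,000 L = 5,359,000 mg = 5359 g.
(b) Product at 58.2% available chlorine: 5359 / 0.582 = 9208 g.

(a) 54.3 kg; (b) 9.21 kg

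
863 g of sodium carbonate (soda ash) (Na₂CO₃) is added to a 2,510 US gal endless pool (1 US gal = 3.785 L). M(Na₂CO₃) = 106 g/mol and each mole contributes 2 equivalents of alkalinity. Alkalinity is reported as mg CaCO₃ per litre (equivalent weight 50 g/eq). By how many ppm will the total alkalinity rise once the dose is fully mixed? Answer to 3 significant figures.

Volume: 2,510 US gal × 3.785 L/gal = 9,500 L.
Moles of Na₂CO₃: 863 g ÷ 106 g/mol = 8.142 mol → 16.28 eq of alkalinity.
As CaCO₃: 16.28 eq × 50 g/eq = 814.2 g.
Rise: 814.2 g / 9,500 L × 1000 = 85.7 mg/L.

85.7 ppm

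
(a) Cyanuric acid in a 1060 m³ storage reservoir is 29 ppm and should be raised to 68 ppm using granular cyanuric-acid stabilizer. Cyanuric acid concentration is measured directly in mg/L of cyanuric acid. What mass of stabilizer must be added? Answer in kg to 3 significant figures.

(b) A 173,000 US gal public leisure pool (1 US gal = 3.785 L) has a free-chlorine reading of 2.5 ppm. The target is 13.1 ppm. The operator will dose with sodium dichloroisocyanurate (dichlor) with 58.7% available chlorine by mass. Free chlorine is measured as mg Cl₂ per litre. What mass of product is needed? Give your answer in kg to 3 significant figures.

(a) Volume: 1060 m³ = 1,060,000 L.
(a) CYA to add: (68 − 29) = 39 mg/L × 1,060,000 L = 41,340 g cyanuric acid.

(b) Volume: 173,000 US gal × 3.785 L/gal = 654,805 L.
(b) Chlorine deficit: 13.1 − 2.5 = 10.6 ppm = 10.6 mg/L as Cl₂.
(b) Cl₂ equivalent needed: 10.6 mg/L × 654,805 L = 6,941,000 mg = 6941 g.
(b) Product at 58.7% available chlorine: 6941 / 0.587 = 11,820 g.

(a) 41.3 kg; (b) 11.8 kg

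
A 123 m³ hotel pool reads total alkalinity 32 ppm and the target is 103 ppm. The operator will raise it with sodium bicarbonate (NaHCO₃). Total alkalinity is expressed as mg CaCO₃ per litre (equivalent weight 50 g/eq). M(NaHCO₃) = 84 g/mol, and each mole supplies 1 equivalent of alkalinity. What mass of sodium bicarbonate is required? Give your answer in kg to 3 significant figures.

14.7 kg

Volume: 123 m³ = 123,000 L.
Alkalinity to add: (103 − 32) = 71 mg/L as CaCO₃ × 123,000 L = 8733 g as CaCO₃.
Equivalents: 8733 g ÷ 50 g/eq = 174.7 eq.
NaHCO₃ supplies 1 eq per mole → 174.7 mol.
Mass: 174.7 mol × 84 g/mol = 14,670 g.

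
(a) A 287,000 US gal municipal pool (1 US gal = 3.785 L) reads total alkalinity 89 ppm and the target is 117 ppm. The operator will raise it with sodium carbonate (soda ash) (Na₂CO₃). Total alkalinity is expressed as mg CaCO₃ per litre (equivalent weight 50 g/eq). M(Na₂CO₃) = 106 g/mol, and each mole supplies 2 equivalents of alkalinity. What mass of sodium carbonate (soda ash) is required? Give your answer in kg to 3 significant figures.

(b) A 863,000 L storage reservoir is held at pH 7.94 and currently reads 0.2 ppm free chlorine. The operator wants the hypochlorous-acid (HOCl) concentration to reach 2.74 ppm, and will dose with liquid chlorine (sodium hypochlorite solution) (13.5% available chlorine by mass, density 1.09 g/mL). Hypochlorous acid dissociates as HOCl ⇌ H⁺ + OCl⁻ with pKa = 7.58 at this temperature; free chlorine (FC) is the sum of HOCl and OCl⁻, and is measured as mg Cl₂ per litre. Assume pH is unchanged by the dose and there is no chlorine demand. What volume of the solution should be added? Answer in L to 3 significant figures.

(a) Volume: 287,000 US gal × 3.785 L/gal = 1,086,295 L.
(a) Alkalinity to add: (117 − 89) = 28 mg/L as CaCO₃ × 1,086,295 L = 30,420 g as CaCO₃.
(a) Equivalents: 30,420 g ÷ 50 g/eq = 608.3 eq.
(a) Each mole of Na₂CO₃ supplies 2 eq, so 608.3 / 2 = 304.2 mol.
(a) Mass: 304.2 mol × 106 g/mol = 32,240 g.

(b) [OCl⁻]/[HOCl] = 10^(pH − pKa) = 10^(7.94 − 7.58) = 2.291; fraction as HOCl = 1/(1 + 2.291) = 0.3039.
(b) Free chlorine required for 2.74 ppm HOCl: 2.74 / 0.3039 = 9.017 ppm.
(b) FC to add: 9.017 − 0.2 = 8.817 mg/L as Cl₂.
(b) Cl₂ equivalent: 8.817 mg/L × 863,000 L = 7609 g.
(b) Product at 13.5% available Cl: 7609 / 0.135 = 56,360 g.
(b) Volume: 56,360 g ÷ 1.09 g/mL = 51,710 mL.

(a) 32.2 kg; (b) 51.7 L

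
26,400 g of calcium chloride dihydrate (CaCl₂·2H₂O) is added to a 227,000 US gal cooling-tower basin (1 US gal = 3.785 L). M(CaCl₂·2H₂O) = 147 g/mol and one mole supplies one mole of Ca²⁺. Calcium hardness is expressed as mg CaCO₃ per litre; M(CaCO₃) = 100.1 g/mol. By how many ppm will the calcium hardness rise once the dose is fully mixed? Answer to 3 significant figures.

Volume: 227,000 US gal × 3.785 L/gal = 859,195 L.
Moles of Ca²⁺: 26,400 g ÷ 147 g/mol = 179.6 mol.
As CaCO₃: 179.6 mol × 100.1 g/mol = 17,980 g.
Rise: 17,980 g / 859,195 L × 1000 = 20.92 mg/L.

20.9 ppm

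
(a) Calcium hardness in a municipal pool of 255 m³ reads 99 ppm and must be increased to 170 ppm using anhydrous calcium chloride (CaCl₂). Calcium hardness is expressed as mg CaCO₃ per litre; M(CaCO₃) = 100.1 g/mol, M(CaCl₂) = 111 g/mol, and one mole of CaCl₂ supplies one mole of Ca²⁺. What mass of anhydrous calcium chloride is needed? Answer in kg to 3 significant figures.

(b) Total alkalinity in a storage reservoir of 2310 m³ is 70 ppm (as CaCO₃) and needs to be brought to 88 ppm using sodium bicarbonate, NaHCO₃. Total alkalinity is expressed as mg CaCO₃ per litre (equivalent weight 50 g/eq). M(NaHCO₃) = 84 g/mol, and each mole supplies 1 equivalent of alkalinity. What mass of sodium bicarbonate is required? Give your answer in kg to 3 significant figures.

(a) Volume: 255 m³ = 255,000 L.
(a) Hardness to add: (170 − 99) = 71 mg/L as CaCO₃ × 255,000 L = 18,100 g as CaCO₃.
(a) Moles of Ca²⁺ (1 mol Ca²⁺ ≡ 1 mol CaCO₃): 18,100 / 100.1 g/mol = 180.9 mol.
(a) Mass of CaCl₂: 180.9 × 111 = 20,080 g.

(b) Volume: 2310 m³ = 2,310,000 L.
(b) Alkalinity to add: (88 − 70) = 18 mg/L as CaCO₃ × 2,310,000 L = 41,580 g as CaCO₃.
(b) Equivalents: 41,580 g ÷ 50 g/eq = 831.6 eq.
(b) NaHCO₃ supplies 1 eq per mole → 831.6 mol.
(b) Mass: 831.6 mol × 84 g/mol = 69,850 g.

(a) 20.1 kg; (b) 69.9 kg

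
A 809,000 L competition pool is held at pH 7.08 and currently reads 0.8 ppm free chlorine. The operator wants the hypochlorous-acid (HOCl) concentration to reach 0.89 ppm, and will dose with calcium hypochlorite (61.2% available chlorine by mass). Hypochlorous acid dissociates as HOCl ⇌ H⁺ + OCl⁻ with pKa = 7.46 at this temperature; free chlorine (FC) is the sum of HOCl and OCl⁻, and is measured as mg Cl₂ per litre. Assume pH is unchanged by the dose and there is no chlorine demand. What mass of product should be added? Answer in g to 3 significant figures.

[OCl⁻]/[HOCl] = 10^(pH − pKa) = 10^(7.08 − 7.46) = 0.4169; fraction as HOCl = 1/(1 + 0.4169) = 0.7058.
Free chlorine required for 0.89 ppm HOCl: 0.89 / 0.7058 = 1.261 ppm.
FC to add: 1.261 − 0.8 = 0.461 mg/L as Cl₂.
Cl₂ equivalent: 0.461 mg/L × 809,000 L = 373 g.
Product at 61.2% available Cl: 373 / 0.612 = 609.4 g.

609 g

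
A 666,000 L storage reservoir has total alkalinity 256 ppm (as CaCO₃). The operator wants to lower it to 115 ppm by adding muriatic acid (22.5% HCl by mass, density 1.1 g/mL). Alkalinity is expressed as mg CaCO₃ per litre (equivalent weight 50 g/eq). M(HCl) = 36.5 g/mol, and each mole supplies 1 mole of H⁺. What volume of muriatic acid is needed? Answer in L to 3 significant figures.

Alkalinity to neutralize: (256 − 115) = 141 mg/L as CaCO₃ × 666,000 L = 93,910 g as CaCO₃.
Equivalents of H⁺ required: 93,910 ÷ 50 g/eq = 1878 eq = 1878 mol HCl.
Mass of HCl: 1878 × 36.5 = 68,550 g.
Mass of 22.5% solution: 68,550 / 0.225 = 304,700 g.
Volume: 304,700 g ÷ 1.1 g/mL = 277,000 mL.

277 L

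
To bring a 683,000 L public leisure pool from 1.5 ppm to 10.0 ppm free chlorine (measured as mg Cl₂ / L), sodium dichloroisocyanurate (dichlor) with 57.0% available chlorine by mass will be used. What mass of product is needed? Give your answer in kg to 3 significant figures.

Chlorine deficit: 10.0 − 1.5 = 8.5 ppm = 8.5 mg/L as Cl₂.
Cl₂ equivalent needed: 8.5 mg/L × 683,000 L = 5,806,000 mg = 5806 g.
Product at 57.0% available chlorine: 5806 / 0.57 = 10,190 g.

10.2 kg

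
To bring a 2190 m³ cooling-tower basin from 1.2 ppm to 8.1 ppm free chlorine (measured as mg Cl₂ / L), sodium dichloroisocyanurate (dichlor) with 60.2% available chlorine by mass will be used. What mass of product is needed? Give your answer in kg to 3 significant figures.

25.1 kg

Volume: 2190 m³ = 2,190,000 L.
Chlorine deficit: 8.1 − 1.2 = 6.9 ppm = 6.9 mg/L as Cl₂.
Cl₂ equivalent needed: 6.9 mg/L × 2,190,000 L = 15,110,000 mg = 15,110 g.
Product at 60.2% available chlorine: 15,110 / 0.602 = 25,100 g.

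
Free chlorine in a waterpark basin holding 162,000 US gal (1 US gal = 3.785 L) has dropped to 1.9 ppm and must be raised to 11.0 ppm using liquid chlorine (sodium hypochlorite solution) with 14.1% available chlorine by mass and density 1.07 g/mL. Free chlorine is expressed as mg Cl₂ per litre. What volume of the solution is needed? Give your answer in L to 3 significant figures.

Volume: 162,000 US gal × 3.785 L/gal = 613,170 L.
Chlorine deficit: 11.0 − 1.9 = 9.1 ppm = 9.1 mg/L as Cl₂.
Cl₂ equivalent needed: 9.1 mg/L × 613,170 L = 5,580,000 mg = 5580 g.
Product at 14.1% available chlorine: 5580 / 0.141 = 39,570 g.
Volume at density 1.07 g/mL: 39,570 g ÷ 1.07 g/mL = 36,980 mL.

37.0 L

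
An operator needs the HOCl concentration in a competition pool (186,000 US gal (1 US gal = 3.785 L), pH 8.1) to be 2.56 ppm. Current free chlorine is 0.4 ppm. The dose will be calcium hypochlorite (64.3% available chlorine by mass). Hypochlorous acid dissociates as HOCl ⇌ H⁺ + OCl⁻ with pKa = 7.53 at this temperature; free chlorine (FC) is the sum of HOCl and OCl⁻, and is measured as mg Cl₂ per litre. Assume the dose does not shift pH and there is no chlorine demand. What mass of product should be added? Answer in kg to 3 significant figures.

12.8 kg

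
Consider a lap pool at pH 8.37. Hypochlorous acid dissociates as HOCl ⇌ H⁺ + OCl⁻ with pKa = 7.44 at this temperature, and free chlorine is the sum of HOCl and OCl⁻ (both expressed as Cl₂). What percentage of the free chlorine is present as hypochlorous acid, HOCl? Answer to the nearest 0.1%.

10.5%

[OCl⁻]/[HOCl] = 10^(pH − pKa) = 10^(8.37 − 7.44) = 10^0.93 = 8.511.
Fraction as HOCl = 1 / (1 + 8.511) = 0.1051.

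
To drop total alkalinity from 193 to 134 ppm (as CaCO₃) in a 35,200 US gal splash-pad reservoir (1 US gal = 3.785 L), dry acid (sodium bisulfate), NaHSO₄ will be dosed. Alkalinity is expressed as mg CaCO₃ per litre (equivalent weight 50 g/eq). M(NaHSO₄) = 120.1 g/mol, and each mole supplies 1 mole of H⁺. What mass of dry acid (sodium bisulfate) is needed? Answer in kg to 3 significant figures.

18.9 kg

Volume: 35,200 US gal × 3.785 L/gal = 133,232 L.
Alkalinity to neutralize: (193 − 134) = 59 mg/L as CaCO₃ × 133,232 L = 7861 g as CaCO₃.
Equivalents of H⁺ required: 7861 ÷ 50 g/eq = 157.2 eq = 157.2 mol NaHSO₄.
Mass of NaHSO₄: 157.2 × 120.1 = 18,880 g.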